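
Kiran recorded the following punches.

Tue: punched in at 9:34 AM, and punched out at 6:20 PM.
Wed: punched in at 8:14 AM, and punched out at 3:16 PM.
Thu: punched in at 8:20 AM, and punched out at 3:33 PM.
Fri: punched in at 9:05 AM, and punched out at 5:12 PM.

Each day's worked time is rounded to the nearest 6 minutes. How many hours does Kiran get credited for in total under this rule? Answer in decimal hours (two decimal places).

Tue: 9:34 AM–6:20 PM = 8 h 46 min → rounds to 8 h 48 min
Wed: 8:14 AM–3:16 PM = 7 h 2 min → rounds to 7 h 0 min
Thu: 8:20 AM–3:33 PM = 7 h 13 min → rounds to 7 h 12 min
Fri: 9:05 AM–5:12 PM = 8 h 7 min → rounds to 8 h 6 min
Total credited: 31 h 6 min.

31.10 hours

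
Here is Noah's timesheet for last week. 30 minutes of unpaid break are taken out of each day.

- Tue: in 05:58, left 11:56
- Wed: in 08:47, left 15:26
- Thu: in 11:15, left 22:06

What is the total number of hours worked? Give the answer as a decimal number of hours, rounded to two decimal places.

Tue: 05:58–11:56 = 5 h 58 min; less 30 min break → 5 h 28 min
Wed: 08:47–15:26 = 6 h 39 min; less 30 min break → 6 h 9 min
Thu: 11:15–22:06 = 10 h 51 min; less 30 min break → 10 h 21 min
Total: 5 h 28 min + 6 h 9 min + 10 h 21 min = 21 h 58 min.

21.97 hours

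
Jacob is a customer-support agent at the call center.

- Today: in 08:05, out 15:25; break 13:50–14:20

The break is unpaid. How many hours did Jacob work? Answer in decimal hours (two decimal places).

Today: 08:05–15:25 = 7 h 20 min; less 30 min break → 6 h 50 min

6.83 hours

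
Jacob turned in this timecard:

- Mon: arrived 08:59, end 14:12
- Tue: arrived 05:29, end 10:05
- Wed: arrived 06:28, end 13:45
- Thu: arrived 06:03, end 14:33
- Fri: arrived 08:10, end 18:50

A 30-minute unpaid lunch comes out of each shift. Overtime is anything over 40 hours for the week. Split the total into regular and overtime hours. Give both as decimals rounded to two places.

Mon: 08:59–14:12 = 5 h 13 min; less 30 min break → 4 h 43 min
Tue: 05:29–10:05 = 4 h 36 min; less 30 min break → 4 h 6 min
Wed: 06:28–13:45 = 7 h 17 min; less 30 min break → 6 h 47 min
Thu: 06:03–14:33 = 8 h 30 min; less 30 min break → 8 h 0 min
Fri: 08:10–18:50 = 10 h 40 min; less 30 min break → 10 h 10 min
Total worked: 33 h 46 min = 33.77 h.
Threshold 40 h → overtime 0 h 0 min, regular 33 h 46 min.

Regular 33.77 hours, overtime 0.00 hours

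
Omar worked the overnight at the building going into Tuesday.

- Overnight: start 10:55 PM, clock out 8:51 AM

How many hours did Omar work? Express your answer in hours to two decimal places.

9.93 hours

Overnight: 10:55 PM → midnight = 1 h 5 min; midnight → 8:51 AM = 8 h 51 min; span 9 h 56 min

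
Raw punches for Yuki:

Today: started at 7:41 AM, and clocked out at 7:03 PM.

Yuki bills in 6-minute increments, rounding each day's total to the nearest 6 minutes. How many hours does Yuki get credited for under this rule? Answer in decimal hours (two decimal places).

Today: 7:41 AM–7:03 PM = 11 h 22 min → rounds to 11 h 24 min

11.40 hours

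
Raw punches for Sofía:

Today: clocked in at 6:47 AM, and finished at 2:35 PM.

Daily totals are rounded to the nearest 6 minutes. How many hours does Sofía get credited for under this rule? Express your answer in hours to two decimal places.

7.80 hours

Today: 6:47 AM–2:35 PM = 7 h 48 min → rounds to 7 h 48 min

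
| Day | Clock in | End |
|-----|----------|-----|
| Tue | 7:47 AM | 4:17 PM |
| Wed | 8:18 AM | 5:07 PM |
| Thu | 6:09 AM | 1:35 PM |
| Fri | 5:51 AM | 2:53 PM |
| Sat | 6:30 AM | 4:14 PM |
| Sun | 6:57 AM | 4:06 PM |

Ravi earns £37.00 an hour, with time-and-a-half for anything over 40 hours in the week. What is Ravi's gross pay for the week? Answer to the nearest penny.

£2183.00

Tue: 7:47 AM–4:17 PM = 8 h 30 min
Wed: 8:18 AM–5:07 PM = 8 h 49 min
Thu: 6:09 AM–1:35 PM = 7 h 26 min
Fri: 5:51 AM–2:53 PM = 9 h 2 min
Sat: 6:30 AM–4:14 PM = 9 h 44 min
Sun: 6:57 AM–4:06 PM = 9 h 9 min
Total worked: 52 h 40 min = 3160 min.
Regular 40 h 0 min = 2400 min at £37.00/h; overtime 12 h 40 min = 760 min at £55.50/h.
Pay = (2400 × £37.00 + 760 × £55.50) ÷ 60 = £2183.00.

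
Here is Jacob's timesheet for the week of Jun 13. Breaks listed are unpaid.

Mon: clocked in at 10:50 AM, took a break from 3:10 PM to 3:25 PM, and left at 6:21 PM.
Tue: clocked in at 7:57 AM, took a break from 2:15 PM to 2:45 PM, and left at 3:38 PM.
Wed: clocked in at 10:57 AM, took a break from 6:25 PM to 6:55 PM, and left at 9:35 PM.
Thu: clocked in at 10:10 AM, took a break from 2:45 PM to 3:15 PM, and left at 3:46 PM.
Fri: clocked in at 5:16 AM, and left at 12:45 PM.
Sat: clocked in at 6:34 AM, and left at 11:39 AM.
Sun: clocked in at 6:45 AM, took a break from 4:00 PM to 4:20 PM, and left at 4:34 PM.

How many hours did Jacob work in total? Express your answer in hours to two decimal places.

Mon: 10:50 AM–6:21 PM = 7 h 31 min; less 15 min break → 7 h 16 min
Tue: 7:57 AM–3:38 PM = 7 h 41 min; less 30 min break → 7 h 11 min
Wed: 10:57 AM–9:35 PM = 10 h 38 min; less 30 min break → 10 h 8 min
Thu: 10:10 AM–3:46 PM = 5 h 36 min; less 30 min break → 5 h 6 min
Fri: 5:16 AM–12:45 PM = 7 h 29 min
Sat: 6:34 AM–11:39 AM = 5 h 5 min
Sun: 6:45 AM–4:34 PM = 9 h 49 min; less 20 min break → 9 h 29 min
Total: 7 h 16 min + 7 h 11 min + 10 h 8 min + 5 h 6 min + 7 h 29 min + 5 h 5 min + 9 h 29 min = 51 h 44 min.

51.73 hours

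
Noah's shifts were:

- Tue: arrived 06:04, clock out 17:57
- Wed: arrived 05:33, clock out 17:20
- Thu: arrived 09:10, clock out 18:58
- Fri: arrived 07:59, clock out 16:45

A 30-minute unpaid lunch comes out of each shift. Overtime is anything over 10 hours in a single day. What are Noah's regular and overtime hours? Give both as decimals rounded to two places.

Tue: 06:04–17:57 = 11 h 53 min; less 30 min break → 11 h 23 min
Wed: 05:33–17:20 = 11 h 47 min; less 30 min break → 11 h 17 min
Thu: 09:10–18:58 = 9 h 48 min; less 30 min break → 9 h 18 min
Fri: 07:59–16:45 = 8 h 46 min; less 30 min break → 8 h 16 min
Tue reg 10 h 0 min / OT 1 h 23 min; Wed reg 10 h 0 min / OT 1 h 17 min; Thu reg 9 h 18 min / OT 0 h 0 min; Fri reg 8 h 16 min / OT 0 h 0 min.
Totals: regular 37 h 34 min, overtime 2 h 40 min.

Regular 37.57 hours, overtime 2.67 hours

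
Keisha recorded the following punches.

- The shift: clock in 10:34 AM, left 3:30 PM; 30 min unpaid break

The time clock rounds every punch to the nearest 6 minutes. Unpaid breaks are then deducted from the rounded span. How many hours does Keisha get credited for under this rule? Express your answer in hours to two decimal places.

The shift: in 10:34 AM→10:36 AM, out 3:30 PM→3:30 PM; 4 h 54 min − 30 min = 4 h 24 min

4.40 hours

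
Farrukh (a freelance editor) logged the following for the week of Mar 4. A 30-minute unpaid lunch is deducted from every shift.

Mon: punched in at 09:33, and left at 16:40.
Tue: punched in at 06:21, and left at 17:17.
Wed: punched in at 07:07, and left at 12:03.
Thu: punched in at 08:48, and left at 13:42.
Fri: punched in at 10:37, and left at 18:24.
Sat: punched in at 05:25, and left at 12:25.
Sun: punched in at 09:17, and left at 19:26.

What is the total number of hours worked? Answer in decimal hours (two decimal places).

Mon: 09:33–16:40 = 7 h 7 min; less 30 min break → 6 h 37 min
Tue: 06:21–17:17 = 10 h 56 min; less 30 min break → 10 h 26 min
Wed: 07:07–12:03 = 4 h 56 min; less 30 min break → 4 h 26 min
Thu: 08:48–13:42 = 4 h 54 min; less 30 min break → 4 h 24 min
Fri: 10:37–18:24 = 7 h 47 min; less 30 min break → 7 h 17 min
Sat: 05:25–12:25 = 7 h 0 min; less 30 min break → 6 h 30 min
Sun: 09:17–19:26 = 10 h 9 min; less 30 min break → 9 h 39 min
Total: 6 h 37 min + 10 h 26 min + 4 h 26 min + 4 h 24 min + 7 h 17 min + 6 h 30 min + 9 h 39 min = 49 h 19 min.

49.32 hours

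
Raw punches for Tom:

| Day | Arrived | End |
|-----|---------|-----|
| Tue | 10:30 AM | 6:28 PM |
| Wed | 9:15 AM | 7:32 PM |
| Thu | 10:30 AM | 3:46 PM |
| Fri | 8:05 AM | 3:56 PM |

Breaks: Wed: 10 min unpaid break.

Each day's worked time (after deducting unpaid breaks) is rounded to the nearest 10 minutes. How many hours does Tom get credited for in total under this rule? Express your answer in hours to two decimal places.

Tue: 10:30 AM–6:28 PM = 7 h 58 min → rounds to 8 h 0 min
Wed: 9:15 AM–7:32 PM = 10 h 17 min − 10 min = 10 h 7 min → rounds to 10 h 10 min
Thu: 10:30 AM–3:46 PM = 5 h 16 min → rounds to 5 h 20 min
Fri: 8:05 AM–3:56 PM = 7 h 51 min → rounds to 7 h 50 min
Total credited: 31 h 20 min.

31.33 hours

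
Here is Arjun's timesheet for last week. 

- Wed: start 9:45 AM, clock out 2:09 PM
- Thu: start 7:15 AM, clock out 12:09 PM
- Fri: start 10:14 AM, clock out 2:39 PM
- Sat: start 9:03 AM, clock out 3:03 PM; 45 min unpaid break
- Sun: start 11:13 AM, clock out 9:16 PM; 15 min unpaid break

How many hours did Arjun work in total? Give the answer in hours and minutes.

Wed: 9:45 AM–2:09 PM = 4 h 24 min
Thu: 7:15 AM–12:09 PM = 4 h 54 min
Fri: 10:14 AM–2:39 PM = 4 h 25 min
Sat: 9:03 AM–3:03 PM = 6 h 0 min; less 45 min break → 5 h 15 min
Sun: 11:13 AM–9:16 PM = 10 h 3 min; less 15 min break → 9 h 48 min
Total: 4 h 24 min + 4 h 54 min + 4 h 25 min + 5 h 15 min + 9 h 48 min = 28 h 46 min.

28 h 46 min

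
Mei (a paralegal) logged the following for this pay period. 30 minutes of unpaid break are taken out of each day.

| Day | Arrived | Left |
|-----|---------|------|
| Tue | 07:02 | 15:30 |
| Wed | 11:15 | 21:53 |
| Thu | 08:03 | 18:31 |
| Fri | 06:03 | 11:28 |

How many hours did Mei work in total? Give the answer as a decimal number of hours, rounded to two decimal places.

32.98 hours

Tue: 07:02–15:30 = 8 h 28 min; less 30 min break → 7 h 58 min
Wed: 11:15–21:53 = 10 h 38 min; less 30 min break → 10 h 8 min
Thu: 08:03–18:31 = 10 h 28 min; less 30 min break → 9 h 58 min
Fri: 06:03–11:28 = 5 h 25 min; less 30 min break → 4 h 55 min
Total: 7 h 58 min + 10 h 8 min + 9 h 58 min + 4 h 55 min = 32 h 59 min.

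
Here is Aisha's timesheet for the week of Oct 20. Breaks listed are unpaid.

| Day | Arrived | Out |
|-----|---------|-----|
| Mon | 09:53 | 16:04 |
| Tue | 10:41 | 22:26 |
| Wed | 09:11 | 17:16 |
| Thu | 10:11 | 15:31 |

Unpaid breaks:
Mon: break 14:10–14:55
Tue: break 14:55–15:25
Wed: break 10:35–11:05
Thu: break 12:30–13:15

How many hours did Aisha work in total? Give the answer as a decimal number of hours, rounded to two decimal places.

Mon: 09:53–16:04 = 6 h 11 min; less 45 min break → 5 h 26 min
Tue: 10:41–22:26 = 11 h 45 min; less 30 min break → 11 h 15 min
Wed: 09:11–17:16 = 8 h 5 min; less 30 min break → 7 h 35 min
Thu: 10:11–15:31 = 5 h 20 min; less 45 min break → 4 h 35 min
Total: 5 h 26 min + 11 h 15 min + 7 h 35 min + 4 h 35 min = 28 h 51 min.

28.85 hours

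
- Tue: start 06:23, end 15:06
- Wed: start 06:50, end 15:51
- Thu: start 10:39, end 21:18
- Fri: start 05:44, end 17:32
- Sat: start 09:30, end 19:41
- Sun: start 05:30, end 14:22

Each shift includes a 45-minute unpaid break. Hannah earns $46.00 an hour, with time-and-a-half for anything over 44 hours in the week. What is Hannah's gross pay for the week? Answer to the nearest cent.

$2764.60

Tue: 06:23–15:06 = 8 h 43 min; less 45 min break → 7 h 58 min
Wed: 06:50–15:51 = 9 h 1 min; less 45 min break → 8 h 16 min
Thu: 10:39–21:18 = 10 h 39 min; less 45 min break → 9 h 54 min
Fri: 05:44–17:32 = 11 h 48 min; less 45 min break → 11 h 3 min
Sat: 09:30–19:41 = 10 h 11 min; less 45 min break → 9 h 26 min
Sun: 05:30–14:22 = 8 h 52 min; less 45 min break → 8 h 7 min
Total worked: 54 h 44 min = 3284 min.
Regular 44 h 0 min = 2640 min at $46.00/h; overtime 10 h 44 min = 644 min at $69.00/h.
Pay = (2640 × $46.00 + 644 × $69.00) ÷ 60 = $2764.60.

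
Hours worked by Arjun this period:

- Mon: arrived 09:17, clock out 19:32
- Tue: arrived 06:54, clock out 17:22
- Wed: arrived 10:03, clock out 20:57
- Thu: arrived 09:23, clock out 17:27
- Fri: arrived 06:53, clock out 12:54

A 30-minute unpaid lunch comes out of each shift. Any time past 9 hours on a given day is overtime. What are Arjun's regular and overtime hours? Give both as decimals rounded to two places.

Regular 40.08 hours, overtime 3.12 hours

Mon: 09:17–19:32 = 10 h 15 min; less 30 min break → 9 h 45 min
Tue: 06:54–17:22 = 10 h 28 min; less 30 min break → 9 h 58 min
Wed: 10:03–20:57 = 10 h 54 min; less 30 min break → 10 h 24 min
Thu: 09:23–17:27 = 8 h 4 min; less 30 min break → 7 h 34 min
Fri: 06:53–12:54 = 6 h 1 min; less 30 min break → 5 h 31 min
Mon reg 9 h 0 min / OT 0 h 45 min; Tue reg 9 h 0 min / OT 0 h 58 min; Wed reg 9 h 0 min / OT 1 h 24 min; Thu reg 7 h 34 min / OT 0 h 0 min; Fri reg 5 h 31 min / OT 0 h 0 min.
Totals: regular 40 h 5 min, overtime 3 h 7 min.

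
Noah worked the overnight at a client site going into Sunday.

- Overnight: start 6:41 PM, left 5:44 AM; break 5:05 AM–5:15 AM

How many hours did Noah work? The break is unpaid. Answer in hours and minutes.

10 h 53 min

Overnight: 6:41 PM → midnight = 5 h 19 min; midnight → 5:44 AM = 5 h 44 min; span 11 h 3 min; less 10 min break → 10 h 53 min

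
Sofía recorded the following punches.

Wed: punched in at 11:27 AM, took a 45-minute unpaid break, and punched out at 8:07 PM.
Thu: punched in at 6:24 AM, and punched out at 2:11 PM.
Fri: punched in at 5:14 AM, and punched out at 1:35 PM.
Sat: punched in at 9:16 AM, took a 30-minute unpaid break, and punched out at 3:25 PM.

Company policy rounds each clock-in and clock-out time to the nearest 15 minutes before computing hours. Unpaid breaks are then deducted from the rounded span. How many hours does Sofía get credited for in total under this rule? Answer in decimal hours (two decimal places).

29.50 hours

Wed: in 11:27 AM→11:30 AM, out 8:07 PM→8:00 PM; 8 h 30 min − 45 min = 7 h 45 min
Thu: in 6:24 AM→6:30 AM, out 2:11 PM→2:15 PM; 7 h 45 min
Fri: in 5:14 AM→5:15 AM, out 1:35 PM→1:30 PM; 8 h 15 min
Sat: in 9:16 AM→9:15 AM, out 3:25 PM→3:30 PM; 6 h 15 min − 30 min = 5 h 45 min
Total credited: 29 h 30 min.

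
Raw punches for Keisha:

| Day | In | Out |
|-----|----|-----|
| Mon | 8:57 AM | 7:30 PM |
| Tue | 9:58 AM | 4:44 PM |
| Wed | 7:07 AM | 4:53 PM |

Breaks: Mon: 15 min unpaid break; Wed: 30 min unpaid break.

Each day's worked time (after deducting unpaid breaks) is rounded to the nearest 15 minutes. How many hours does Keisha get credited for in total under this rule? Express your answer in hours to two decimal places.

26.25 hours

Mon: 8:57 AM–7:30 PM = 10 h 33 min − 15 min = 10 h 18 min → rounds to 10 h 15 min
Tue: 9:58 AM–4:44 PM = 6 h 46 min → rounds to 6 h 45 min
Wed: 7:07 AM–4:53 PM = 9 h 46 min − 30 min = 9 h 16 min → rounds to 9 h 15 min
Total credited: 26 h 15 min.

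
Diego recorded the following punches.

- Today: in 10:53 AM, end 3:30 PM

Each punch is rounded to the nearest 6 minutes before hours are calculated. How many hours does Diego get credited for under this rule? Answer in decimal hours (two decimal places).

4.60 hours

Today: in 10:53 AM→10:54 AM, out 3:30 PM→3:30 PM; 4 h 36 min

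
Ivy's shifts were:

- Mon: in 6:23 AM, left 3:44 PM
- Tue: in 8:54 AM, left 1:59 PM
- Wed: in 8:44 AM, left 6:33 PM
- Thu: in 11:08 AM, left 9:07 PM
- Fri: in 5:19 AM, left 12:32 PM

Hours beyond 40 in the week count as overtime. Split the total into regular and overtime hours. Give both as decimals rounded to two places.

Regular 40.00 hours, overtime 1.45 hours

Mon: 6:23 AM–3:44 PM = 9 h 21 min
Tue: 8:54 AM–1:59 PM = 5 h 5 min
Wed: 8:44 AM–6:33 PM = 9 h 49 min
Thu: 11:08 AM–9:07 PM = 9 h 59 min
Fri: 5:19 AM–12:32 PM = 7 h 13 min
Total worked: 41 h 27 min = 41.45 h.
Threshold 40 h → overtime 1 h 27 min, regular 40 h 0 min.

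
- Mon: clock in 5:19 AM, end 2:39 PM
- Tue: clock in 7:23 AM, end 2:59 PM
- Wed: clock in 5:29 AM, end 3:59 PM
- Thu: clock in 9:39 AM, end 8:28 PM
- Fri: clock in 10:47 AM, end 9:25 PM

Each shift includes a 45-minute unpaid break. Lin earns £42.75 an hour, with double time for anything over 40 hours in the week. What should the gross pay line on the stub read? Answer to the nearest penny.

Mon: 5:19 AM–2:39 PM = 9 h 20 min; less 45 min break → 8 h 35 min
Tue: 7:23 AM–2:59 PM = 7 h 36 min; less 45 min break → 6 h 51 min
Wed: 5:29 AM–3:59 PM = 10 h 30 min; less 45 min break → 9 h 45 min
Thu: 9:39 AM–8:28 PM = 10 h 49 min; less 45 min break → 10 h 4 min
Fri: 10:47 AM–9:25 PM = 10 h 38 min; less 45 min break → 9 h 53 min
Total worked: 45 h 8 min = 2708 min.
Regular 40 h 0 min = 2400 min at £42.75/h; overtime 5 h 8 min = 308 min at £85.50/h.
Pay = (2400 × £42.75 + 308 × £85.50) ÷ 60 = £2148.90.

£2148.90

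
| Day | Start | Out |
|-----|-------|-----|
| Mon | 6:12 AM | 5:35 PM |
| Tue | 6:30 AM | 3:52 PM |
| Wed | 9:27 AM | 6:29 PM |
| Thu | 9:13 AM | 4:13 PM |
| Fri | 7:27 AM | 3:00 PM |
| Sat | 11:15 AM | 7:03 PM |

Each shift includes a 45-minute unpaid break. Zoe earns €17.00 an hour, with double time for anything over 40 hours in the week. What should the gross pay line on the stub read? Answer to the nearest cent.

Mon: 6:12 AM–5:35 PM = 11 h 23 min; less 45 min break → 10 h 38 min
Tue: 6:30 AM–3:52 PM = 9 h 22 min; less 45 min break → 8 h 37 min
Wed: 9:27 AM–6:29 PM = 9 h 2 min; less 45 min break → 8 h 17 min
Thu: 9:13 AM–4:13 PM = 7 h 0 min; less 45 min break → 6 h 15 min
Fri: 7:27 AM–3:00 PM = 7 h 33 min; less 45 min break → 6 h 48 min
Sat: 11:15 AM–7:03 PM = 7 h 48 min; less 45 min break → 7 h 3 min
Total worked: 47 h 38 min = 2858 min.
Regular 40 h 0 min = 2400 min at €17.00/h; overtime 7 h 38 min = 458 min at €34.00/h.
Pay = (2400 × €17.00 + 458 × €34.00) ÷ 60 = €939.53.

€939.53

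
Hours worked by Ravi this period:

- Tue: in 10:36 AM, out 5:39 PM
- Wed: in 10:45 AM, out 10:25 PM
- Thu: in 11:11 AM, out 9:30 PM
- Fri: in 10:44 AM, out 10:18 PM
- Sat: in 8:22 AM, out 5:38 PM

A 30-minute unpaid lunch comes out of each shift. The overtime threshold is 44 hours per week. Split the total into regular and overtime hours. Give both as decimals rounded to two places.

Tue: 10:36 AM–5:39 PM = 7 h 3 min; less 30 min break → 6 h 33 min
Wed: 10:45 AM–10:25 PM = 11 h 40 min; less 30 min break → 11 h 10 min
Thu: 11:11 AM–9:30 PM = 10 h 19 min; less 30 min break → 9 h 49 min
Fri: 10:44 AM–10:18 PM = 11 h 34 min; less 30 min break → 11 h 4 min
Sat: 8:22 AM–5:38 PM = 9 h 16 min; less 30 min break → 8 h 46 min
Total worked: 47 h 22 min = 47.37 h.
Threshold 44 h → overtime 3 h 22 min, regular 44 h 0 min.

Regular 44.00 hours, overtime 3.37 hours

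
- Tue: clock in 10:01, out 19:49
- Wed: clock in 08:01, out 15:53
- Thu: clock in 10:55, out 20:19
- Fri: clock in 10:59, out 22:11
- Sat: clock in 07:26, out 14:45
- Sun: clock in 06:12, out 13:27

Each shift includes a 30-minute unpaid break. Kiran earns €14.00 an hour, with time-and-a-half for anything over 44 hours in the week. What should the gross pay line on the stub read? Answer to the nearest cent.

€738.50

Tue: 10:01–19:49 = 9 h 48 min; less 30 min break → 9 h 18 min
Wed: 08:01–15:53 = 7 h 52 min; less 30 min break → 7 h 22 min
Thu: 10:55–20:19 = 9 h 24 min; less 30 min break → 8 h 54 min
Fri: 10:59–22:11 = 11 h 12 min; less 30 min break → 10 h 42 min
Sat: 07:26–14:45 = 7 h 19 min; less 30 min break → 6 h 49 min
Sun: 06:12–13:27 = 7 h 15 min; less 30 min break → 6 h 45 min
Total worked: 49 h 50 min = 2990 min.
Regular 44 h 0 min = 2640 min at €14.00/h; overtime 5 h 50 min = 350 min at €21.00/h.
Pay = (2640 × €14.00 + 350 × €21.00) ÷ 60 = €738.50.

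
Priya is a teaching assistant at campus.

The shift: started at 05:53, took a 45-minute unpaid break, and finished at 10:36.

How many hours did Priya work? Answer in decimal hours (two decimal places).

The shift: 05:53–10:36 = 4 h 43 min; less 45 min break → 3 h 58 min

3.97 hours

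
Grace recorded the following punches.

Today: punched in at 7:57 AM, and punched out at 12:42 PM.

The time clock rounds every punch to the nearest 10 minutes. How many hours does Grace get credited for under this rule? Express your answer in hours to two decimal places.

Today: in 7:57 AM→8:00 AM, out 12:42 PM→12:40 PM; 4 h 40 min

4.67 hours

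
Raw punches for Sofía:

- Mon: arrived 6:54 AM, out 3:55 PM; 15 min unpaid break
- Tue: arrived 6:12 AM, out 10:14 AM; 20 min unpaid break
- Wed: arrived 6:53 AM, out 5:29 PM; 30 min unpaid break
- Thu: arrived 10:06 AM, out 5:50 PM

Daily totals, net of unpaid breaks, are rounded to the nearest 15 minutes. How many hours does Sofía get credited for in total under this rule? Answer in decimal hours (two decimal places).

30.25 hours

Mon: 6:54 AM–3:55 PM = 9 h 1 min − 15 min = 8 h 46 min → rounds to 8 h 45 min
Tue: 6:12 AM–10:14 AM = 4 h 2 min − 20 min = 3 h 42 min → rounds to 3 h 45 min
Wed: 6:53 AM–5:29 PM = 10 h 36 min − 30 min = 10 h 6 min → rounds to 10 h 0 min
Thu: 10:06 AM–5:50 PM = 7 h 44 min → rounds to 7 h 45 min
Total credited: 30 h 15 min.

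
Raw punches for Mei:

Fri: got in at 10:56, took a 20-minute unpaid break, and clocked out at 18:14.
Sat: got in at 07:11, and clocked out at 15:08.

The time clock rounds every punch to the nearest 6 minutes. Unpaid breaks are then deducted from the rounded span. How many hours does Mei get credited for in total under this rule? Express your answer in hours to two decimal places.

14.87 hours

Fri: in 10:56→10:54, out 18:14→18:12; 7 h 18 min − 20 min = 6 h 58 min
Sat: in 07:11→07:12, out 15:08→15:06; 7 h 54 min
Total credited: 14 h 52 min.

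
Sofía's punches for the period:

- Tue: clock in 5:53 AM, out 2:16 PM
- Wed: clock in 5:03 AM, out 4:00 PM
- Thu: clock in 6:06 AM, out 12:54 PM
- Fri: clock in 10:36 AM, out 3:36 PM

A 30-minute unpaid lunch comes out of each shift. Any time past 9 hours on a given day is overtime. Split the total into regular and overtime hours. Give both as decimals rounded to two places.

Tue: 5:53 AM–2:16 PM = 8 h 23 min; less 30 min break → 7 h 53 min
Wed: 5:03 AM–4:00 PM = 10 h 57 min; less 30 min break → 10 h 27 min
Thu: 6:06 AM–12:54 PM = 6 h 48 min; less 30 min break → 6 h 18 min
Fri: 10:36 AM–3:36 PM = 5 h 0 min; less 30 min break → 4 h 30 min
Tue reg 7 h 53 min / OT 0 h 0 min; Wed reg 9 h 0 min / OT 1 h 27 min; Thu reg 6 h 18 min / OT 0 h 0 min; Fri reg 4 h 30 min / OT 0 h 0 min.
Totals: regular 27 h 41 min, overtime 1 h 27 min.

Regular 27.68 hours, overtime 1.45 hours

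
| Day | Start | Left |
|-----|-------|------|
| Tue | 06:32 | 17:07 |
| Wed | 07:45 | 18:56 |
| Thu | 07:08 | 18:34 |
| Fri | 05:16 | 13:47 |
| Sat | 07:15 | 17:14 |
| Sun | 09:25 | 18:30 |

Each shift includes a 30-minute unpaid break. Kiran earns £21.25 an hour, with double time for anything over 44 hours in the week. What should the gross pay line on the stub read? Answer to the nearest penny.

£1520.79

Tue: 06:32–17:07 = 10 h 35 min; less 30 min break → 10 h 5 min
Wed: 07:45–18:56 = 11 h 11 min; less 30 min break → 10 h 41 min
Thu: 07:08–18:34 = 11 h 26 min; less 30 min break → 10 h 56 min
Fri: 05:16–13:47 = 8 h 31 min; less 30 min break → 8 h 1 min
Sat: 07:15–17:14 = 9 h 59 min; less 30 min break → 9 h 29 min
Sun: 09:25–18:30 = 9 h 5 min; less 30 min break → 8 h 35 min
Total worked: 57 h 47 min = 3467 min.
Regular 44 h 0 min = 2640 min at £21.25/h; overtime 13 h 47 min = 827 min at £42.50/h.
Pay = (2640 × £21.25 + 827 × £42.50) ÷ 60 = £1520.79.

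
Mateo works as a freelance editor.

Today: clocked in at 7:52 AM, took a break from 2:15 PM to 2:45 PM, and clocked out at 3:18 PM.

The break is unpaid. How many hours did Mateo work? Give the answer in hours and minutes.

Today: 7:52 AM–3:18 PM = 7 h 26 min; less 30 min break → 6 h 56 min

6 h 56 min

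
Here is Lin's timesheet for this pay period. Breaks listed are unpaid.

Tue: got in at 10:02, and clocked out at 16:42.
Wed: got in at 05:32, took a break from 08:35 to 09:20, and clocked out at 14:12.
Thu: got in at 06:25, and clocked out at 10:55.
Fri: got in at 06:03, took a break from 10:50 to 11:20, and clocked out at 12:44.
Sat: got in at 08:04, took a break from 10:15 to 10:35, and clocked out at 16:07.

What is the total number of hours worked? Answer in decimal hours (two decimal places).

32.98 hours

Tue: 10:02–16:42 = 6 h 40 min
Wed: 05:32–14:12 = 8 h 40 min; less 45 min break → 7 h 55 min
Thu: 06:25–10:55 = 4 h 30 min
Fri: 06:03–12:44 = 6 h 41 min; less 30 min break → 6 h 11 min
Sat: 08:04–16:07 = 8 h 3 min; less 20 min break → 7 h 43 min
Total: 6 h 40 min + 7 h 55 min + 4 h 30 min + 6 h 11 min + 7 h 43 min = 32 h 59 min.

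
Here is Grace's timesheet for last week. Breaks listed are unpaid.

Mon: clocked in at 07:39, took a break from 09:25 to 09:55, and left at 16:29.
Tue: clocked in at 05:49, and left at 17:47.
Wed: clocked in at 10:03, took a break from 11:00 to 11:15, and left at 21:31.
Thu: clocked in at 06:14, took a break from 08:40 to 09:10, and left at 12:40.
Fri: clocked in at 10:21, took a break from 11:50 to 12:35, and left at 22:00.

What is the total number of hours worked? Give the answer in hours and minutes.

Mon: 07:39–16:29 = 8 h 50 min; less 30 min break → 8 h 20 min
Tue: 05:49–17:47 = 11 h 58 min
Wed: 10:03–21:31 = 11 h 28 min; less 15 min break → 11 h 13 min
Thu: 06:14–12:40 = 6 h 26 min; less 30 min break → 5 h 56 min
Fri: 10:21–22:00 = 11 h 39 min; less 45 min break → 10 h 54 min
Total: 8 h 20 min + 11 h 58 min + 11 h 13 min + 5 h 56 min + 10 h 54 min = 48 h 21 min.

48 h 21 min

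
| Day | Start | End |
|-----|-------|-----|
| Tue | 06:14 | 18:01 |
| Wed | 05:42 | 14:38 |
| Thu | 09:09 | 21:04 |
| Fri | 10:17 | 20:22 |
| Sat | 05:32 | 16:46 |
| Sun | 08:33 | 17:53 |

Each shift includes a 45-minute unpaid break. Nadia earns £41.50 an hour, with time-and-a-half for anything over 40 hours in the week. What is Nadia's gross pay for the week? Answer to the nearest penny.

£2829.26

Tue: 06:14–18:01 = 11 h 47 min; less 45 min break → 11 h 2 min
Wed: 05:42–14:38 = 8 h 56 min; less 45 min break → 8 h 11 min
Thu: 09:09–21:04 = 11 h 55 min; less 45 min break → 11 h 10 min
Fri: 10:17–20:22 = 10 h 5 min; less 45 min break → 9 h 20 min
Sat: 05:32–16:46 = 11 h 14 min; less 45 min break → 10 h 29 min
Sun: 08:33–17:53 = 9 h 20 min; less 45 min break → 8 h 35 min
Total worked: 58 h 47 min = 3527 min.
Regular 40 h 0 min = 2400 min at £41.50/h; overtime 18 h 47 min = 1127 min at £62.25/h.
Pay = (2400 × £41.50 + 1127 × £62.25) ÷ 60 = £2829.26.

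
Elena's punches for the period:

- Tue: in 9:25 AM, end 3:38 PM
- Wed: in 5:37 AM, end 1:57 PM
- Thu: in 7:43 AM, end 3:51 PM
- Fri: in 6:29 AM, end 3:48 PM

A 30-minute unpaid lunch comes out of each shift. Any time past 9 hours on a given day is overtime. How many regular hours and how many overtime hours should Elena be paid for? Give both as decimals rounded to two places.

Tue: 9:25 AM–3:38 PM = 6 h 13 min; less 30 min break → 5 h 43 min
Wed: 5:37 AM–1:57 PM = 8 h 20 min; less 30 min break → 7 h 50 min
Thu: 7:43 AM–3:51 PM = 8 h 8 min; less 30 min break → 7 h 38 min
Fri: 6:29 AM–3:48 PM = 9 h 19 min; less 30 min break → 8 h 49 min
Tue reg 5 h 43 min / OT 0 h 0 min; Wed reg 7 h 50 min / OT 0 h 0 min; Thu reg 7 h 38 min / OT 0 h 0 min; Fri reg 8 h 49 min / OT 0 h 0 min.
Totals: regular 30 h 0 min, overtime 0 h 0 min.

Regular 30.00 hours, overtime 0.00 hours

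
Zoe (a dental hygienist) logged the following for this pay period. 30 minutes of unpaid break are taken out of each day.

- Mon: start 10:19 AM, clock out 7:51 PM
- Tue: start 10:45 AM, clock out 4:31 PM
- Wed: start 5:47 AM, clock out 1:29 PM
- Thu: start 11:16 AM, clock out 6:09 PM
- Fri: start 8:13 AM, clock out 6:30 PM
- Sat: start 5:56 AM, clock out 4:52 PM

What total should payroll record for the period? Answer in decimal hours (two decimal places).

48.10 hours

Mon: 10:19 AM–7:51 PM = 9 h 32 min; less 30 min break → 9 h 2 min
Tue: 10:45 AM–4:31 PM = 5 h 46 min; less 30 min break → 5 h 16 min
Wed: 5:47 AM–1:29 PM = 7 h 42 min; less 30 min break → 7 h 12 min
Thu: 11:16 AM–6:09 PM = 6 h 53 min; less 30 min break → 6 h 23 min
Fri: 8:13 AM–6:30 PM = 10 h 17 min; less 30 min break → 9 h 47 min
Sat: 5:56 AM–4:52 PM = 10 h 56 min; less 30 min break → 10 h 26 min
Total: 9 h 2 min + 5 h 16 min + 7 h 12 min + 6 h 23 min + 9 h 47 min + 10 h 26 min = 48 h 6 min.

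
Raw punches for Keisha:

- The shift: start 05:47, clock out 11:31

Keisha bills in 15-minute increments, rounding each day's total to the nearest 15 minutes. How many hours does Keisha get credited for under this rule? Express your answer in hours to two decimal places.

5.75 hours

The shift: 05:47–11:31 = 5 h 44 min → rounds to 5 h 45 min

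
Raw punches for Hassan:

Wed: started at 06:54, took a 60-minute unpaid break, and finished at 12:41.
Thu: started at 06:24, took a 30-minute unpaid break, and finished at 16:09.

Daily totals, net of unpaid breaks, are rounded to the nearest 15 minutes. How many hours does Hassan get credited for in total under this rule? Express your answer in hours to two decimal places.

14.00 hours

Wed: 06:54–12:41 = 5 h 47 min − 60 min = 4 h 47 min → rounds to 4 h 45 min
Thu: 06:24–16:09 = 9 h 45 min − 30 min = 9 h 15 min → rounds to 9 h 15 min
Total credited: 14 h 0 min.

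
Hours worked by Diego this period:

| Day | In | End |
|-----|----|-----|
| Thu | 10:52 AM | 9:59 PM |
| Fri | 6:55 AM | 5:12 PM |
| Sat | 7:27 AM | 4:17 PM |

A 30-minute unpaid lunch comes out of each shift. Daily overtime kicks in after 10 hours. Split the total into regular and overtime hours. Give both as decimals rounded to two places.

Regular 28.12 hours, overtime 0.62 hours

Thu: 10:52 AM–9:59 PM = 11 h 7 min; less 30 min break → 10 h 37 min
Fri: 6:55 AM–5:12 PM = 10 h 17 min; less 30 min break → 9 h 47 min
Sat: 7:27 AM–4:17 PM = 8 h 50 min; less 30 min break → 8 h 20 min
Thu reg 10 h 0 min / OT 0 h 37 min; Fri reg 9 h 47 min / OT 0 h 0 min; Sat reg 8 h 20 min / OT 0 h 0 min.
Totals: regular 28 h 7 min, overtime 0 h 37 min.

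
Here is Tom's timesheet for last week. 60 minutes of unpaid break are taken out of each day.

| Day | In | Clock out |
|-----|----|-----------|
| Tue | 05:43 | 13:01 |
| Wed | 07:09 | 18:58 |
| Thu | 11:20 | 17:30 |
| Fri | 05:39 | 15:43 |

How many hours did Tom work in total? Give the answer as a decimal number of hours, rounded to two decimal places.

Tue: 05:43–13:01 = 7 h 18 min; less 60 min break → 6 h 18 min
Wed: 07:09–18:58 = 11 h 49 min; less 60 min break → 10 h 49 min
Thu: 11:20–17:30 = 6 h 10 min; less 60 min break → 5 h 10 min
Fri: 05:39–15:43 = 10 h 4 min; less 60 min break → 9 h 4 min
Total: 6 h 18 min + 10 h 49 min + 5 h 10 min + 9 h 4 min = 31 h 21 min.

31.35 hours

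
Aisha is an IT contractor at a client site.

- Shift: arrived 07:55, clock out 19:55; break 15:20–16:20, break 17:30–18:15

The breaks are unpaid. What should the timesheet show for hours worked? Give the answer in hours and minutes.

10 h 15 min

Shift: 07:55–19:55 = 12 h 0 min; less 105 min break → 10 h 15 min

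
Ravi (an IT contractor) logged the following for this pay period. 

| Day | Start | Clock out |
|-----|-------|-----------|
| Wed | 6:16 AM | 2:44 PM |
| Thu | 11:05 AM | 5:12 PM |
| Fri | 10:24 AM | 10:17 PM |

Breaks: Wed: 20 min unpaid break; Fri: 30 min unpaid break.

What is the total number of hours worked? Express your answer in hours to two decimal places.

25.63 hours

Wed: 6:16 AM–2:44 PM = 8 h 28 min; less 20 min break → 8 h 8 min
Thu: 11:05 AM–5:12 PM = 6 h 7 min
Fri: 10:24 AM–10:17 PM = 11 h 53 min; less 30 min break → 11 h 23 min
Total: 8 h 8 min + 6 h 7 min + 11 h 23 min = 25 h 38 min.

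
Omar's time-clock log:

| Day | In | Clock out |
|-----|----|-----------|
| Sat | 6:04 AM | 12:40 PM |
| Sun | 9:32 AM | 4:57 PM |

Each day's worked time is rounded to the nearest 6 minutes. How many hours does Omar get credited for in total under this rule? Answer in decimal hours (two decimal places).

Sat: 6:04 AM–12:40 PM = 6 h 36 min → rounds to 6 h 36 min
Sun: 9:32 AM–4:57 PM = 7 h 25 min → rounds to 7 h 24 min
Total credited: 14 h 0 min.

14.00 hours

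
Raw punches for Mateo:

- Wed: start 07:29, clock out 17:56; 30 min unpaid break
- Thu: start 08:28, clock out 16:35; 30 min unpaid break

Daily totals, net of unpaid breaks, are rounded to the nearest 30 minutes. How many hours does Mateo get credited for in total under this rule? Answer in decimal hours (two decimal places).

17.50 hours

Wed: 07:29–17:56 = 10 h 27 min − 30 min = 9 h 57 min → rounds to 10 h 0 min
Thu: 08:28–16:35 = 8 h 7 min − 30 min = 7 h 37 min → rounds to 7 h 30 min
Total credited: 17 h 30 min.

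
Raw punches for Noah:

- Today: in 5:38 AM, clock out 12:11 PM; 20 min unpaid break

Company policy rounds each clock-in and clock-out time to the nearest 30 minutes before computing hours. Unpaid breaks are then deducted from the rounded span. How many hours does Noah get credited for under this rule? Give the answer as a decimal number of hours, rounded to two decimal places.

Today: in 5:38 AM→5:30 AM, out 12:11 PM→12:00 PM; 6 h 30 min − 20 min = 6 h 10 min

6.17 hours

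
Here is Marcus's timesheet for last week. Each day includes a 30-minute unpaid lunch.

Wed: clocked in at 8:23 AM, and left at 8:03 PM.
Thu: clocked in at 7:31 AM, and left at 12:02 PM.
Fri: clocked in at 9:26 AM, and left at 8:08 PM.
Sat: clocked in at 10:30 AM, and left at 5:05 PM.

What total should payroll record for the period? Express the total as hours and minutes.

Wed: 8:23 AM–8:03 PM = 11 h 40 min; less 30 min break → 11 h 10 min
Thu: 7:31 AM–12:02 PM = 4 h 31 min; less 30 min break → 4 h 1 min
Fri: 9:26 AM–8:08 PM = 10 h 42 min; less 30 min break → 10 h 12 min
Sat: 10:30 AM–5:05 PM = 6 h 35 min; less 30 min break → 6 h 5 min
Total: 11 h 10 min + 4 h 1 min + 10 h 12 min + 6 h 5 min = 31 h 28 min.

31 h 28 min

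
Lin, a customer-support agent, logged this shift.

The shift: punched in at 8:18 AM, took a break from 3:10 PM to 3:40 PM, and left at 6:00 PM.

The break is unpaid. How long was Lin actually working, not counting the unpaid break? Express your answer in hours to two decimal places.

9.20 hours

The shift: 8:18 AM–6:00 PM = 9 h 42 min; less 30 min break → 9 h 12 min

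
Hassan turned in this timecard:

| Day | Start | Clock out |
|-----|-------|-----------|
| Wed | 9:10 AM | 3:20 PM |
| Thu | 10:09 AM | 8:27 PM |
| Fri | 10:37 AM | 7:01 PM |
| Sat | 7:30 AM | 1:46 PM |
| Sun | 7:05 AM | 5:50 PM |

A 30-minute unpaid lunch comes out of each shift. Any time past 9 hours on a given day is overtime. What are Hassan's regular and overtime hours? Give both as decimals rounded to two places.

Wed: 9:10 AM–3:20 PM = 6 h 10 min; less 30 min break → 5 h 40 min
Thu: 10:09 AM–8:27 PM = 10 h 18 min; less 30 min break → 9 h 48 min
Fri: 10:37 AM–7:01 PM = 8 h 24 min; less 30 min break → 7 h 54 min
Sat: 7:30 AM–1:46 PM = 6 h 16 min; less 30 min break → 5 h 46 min
Sun: 7:05 AM–5:50 PM = 10 h 45 min; less 30 min break → 10 h 15 min
Wed reg 5 h 40 min / OT 0 h 0 min; Thu reg 9 h 0 min / OT 0 h 48 min; Fri reg 7 h 54 min / OT 0 h 0 min; Sat reg 5 h 46 min / OT 0 h 0 min; Sun reg 9 h 0 min / OT 1 h 15 min.
Totals: regular 37 h 20 min, overtime 2 h 3 min.

Regular 37.33 hours, overtime 2.05 hours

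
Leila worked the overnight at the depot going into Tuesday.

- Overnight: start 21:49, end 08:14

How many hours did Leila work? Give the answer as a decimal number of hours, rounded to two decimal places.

10.42 hours

Overnight: 21:49 → midnight = 2 h 11 min; midnight → 08:14 = 8 h 14 min; span 10 h 25 min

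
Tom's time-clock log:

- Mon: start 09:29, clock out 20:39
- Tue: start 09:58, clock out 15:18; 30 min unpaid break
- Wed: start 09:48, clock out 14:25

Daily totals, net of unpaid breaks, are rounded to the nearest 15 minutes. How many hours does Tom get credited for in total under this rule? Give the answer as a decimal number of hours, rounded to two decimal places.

Mon: 09:29–20:39 = 11 h 10 min → rounds to 11 h 15 min
Tue: 09:58–15:18 = 5 h 20 min − 30 min = 4 h 50 min → rounds to 4 h 45 min
Wed: 09:48–14:25 = 4 h 37 min → rounds to 4 h 30 min
Total credited: 20 h 30 min.

20.50 hours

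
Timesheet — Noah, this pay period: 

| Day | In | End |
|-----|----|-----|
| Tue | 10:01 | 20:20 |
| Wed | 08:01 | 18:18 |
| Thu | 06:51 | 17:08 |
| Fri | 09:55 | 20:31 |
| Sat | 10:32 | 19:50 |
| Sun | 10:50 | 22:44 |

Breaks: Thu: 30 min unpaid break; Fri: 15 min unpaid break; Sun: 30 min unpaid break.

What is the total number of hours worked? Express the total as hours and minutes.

61 h 26 min

Tue: 10:01–20:20 = 10 h 19 min
Wed: 08:01–18:18 = 10 h 17 min
Thu: 06:51–17:08 = 10 h 17 min; less 30 min break → 9 h 47 min
Fri: 09:55–20:31 = 10 h 36 min; less 15 min break → 10 h 21 min
Sat: 10:32–19:50 = 9 h 18 min
Sun: 10:50–22:44 = 11 h 54 min; less 30 min break → 11 h 24 min
Total: 10 h 19 min + 10 h 17 min + 9 h 47 min + 10 h 21 min + 9 h 18 min + 11 h 24 min = 61 h 26 min.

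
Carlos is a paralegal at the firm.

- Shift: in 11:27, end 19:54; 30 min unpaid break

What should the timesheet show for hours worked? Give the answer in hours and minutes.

7 h 57 min

Shift: 11:27–19:54 = 8 h 27 min; less 30 min break → 7 h 57 min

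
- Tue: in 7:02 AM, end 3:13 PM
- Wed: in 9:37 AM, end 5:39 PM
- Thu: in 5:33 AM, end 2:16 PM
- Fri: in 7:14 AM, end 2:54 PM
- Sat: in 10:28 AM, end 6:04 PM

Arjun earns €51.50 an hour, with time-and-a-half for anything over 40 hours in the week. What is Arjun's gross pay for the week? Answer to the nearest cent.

€2075.45

Tue: 7:02 AM–3:13 PM = 8 h 11 min
Wed: 9:37 AM–5:39 PM = 8 h 2 min
Thu: 5:33 AM–2:16 PM = 8 h 43 min
Fri: 7:14 AM–2:54 PM = 7 h 40 min
Sat: 10:28 AM–6:04 PM = 7 h 36 min
Total worked: 40 h 12 min = 2412 min.
Regular 40 h 0 min = 2400 min at €51.50/h; overtime 0 h 12 min = 12 min at €77.25/h.
Pay = (2400 × €51.50 + 12 × €77.25) ÷ 60 = €2075.45.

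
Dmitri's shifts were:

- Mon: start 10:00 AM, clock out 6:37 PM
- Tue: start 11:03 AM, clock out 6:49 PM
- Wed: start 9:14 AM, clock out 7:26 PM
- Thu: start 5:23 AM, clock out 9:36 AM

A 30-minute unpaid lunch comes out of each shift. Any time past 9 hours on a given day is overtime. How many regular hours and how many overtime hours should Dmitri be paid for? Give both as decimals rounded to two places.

Regular 28.10 hours, overtime 0.70 hours

Mon: 10:00 AM–6:37 PM = 8 h 37 min; less 30 min break → 8 h 7 min
Tue: 11:03 AM–6:49 PM = 7 h 46 min; less 30 min break → 7 h 16 min
Wed: 9:14 AM–7:26 PM = 10 h 12 min; less 30 min break → 9 h 42 min
Thu: 5:23 AM–9:36 AM = 4 h 13 min; less 30 min break → 3 h 43 min
Mon reg 8 h 7 min / OT 0 h 0 min; Tue reg 7 h 16 min / OT 0 h 0 min; Wed reg 9 h 0 min / OT 0 h 42 min; Thu reg 3 h 43 min / OT 0 h 0 min.
Totals: regular 28 h 6 min, overtime 0 h 42 min.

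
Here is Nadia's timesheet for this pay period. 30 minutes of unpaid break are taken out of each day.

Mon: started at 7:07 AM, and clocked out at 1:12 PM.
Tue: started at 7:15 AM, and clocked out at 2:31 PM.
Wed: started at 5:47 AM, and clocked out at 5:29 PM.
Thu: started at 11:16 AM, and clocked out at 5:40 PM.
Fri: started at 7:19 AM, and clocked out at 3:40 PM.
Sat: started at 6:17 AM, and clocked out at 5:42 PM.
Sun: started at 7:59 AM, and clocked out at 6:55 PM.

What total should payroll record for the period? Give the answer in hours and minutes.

Mon: 7:07 AM–1:12 PM = 6 h 5 min; less 30 min break → 5 h 35 min
Tue: 7:15 AM–2:31 PM = 7 h 16 min; less 30 min break → 6 h 46 min
Wed: 5:47 AM–5:29 PM = 11 h 42 min; less 30 min break → 11 h 12 min
Thu: 11:16 AM–5:40 PM = 6 h 24 min; less 30 min break → 5 h 54 min
Fri: 7:19 AM–3:40 PM = 8 h 21 min; less 30 min break → 7 h 51 min
Sat: 6:17 AM–5:42 PM = 11 h 25 min; less 30 min break → 10 h 55 min
Sun: 7:59 AM–6:55 PM = 10 h 56 min; less 30 min break → 10 h 26 min
Total: 5 h 35 min + 6 h 46 min + 11 h 12 min + 5 h 54 min + 7 h 51 min + 10 h 55 min + 10 h 26 min = 58 h 39 min.

58 h 39 min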